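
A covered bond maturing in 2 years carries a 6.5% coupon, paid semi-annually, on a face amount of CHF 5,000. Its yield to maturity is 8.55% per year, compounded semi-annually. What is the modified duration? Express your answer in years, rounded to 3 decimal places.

Periodic yield y = 0.04275. First find Macaulay duration:
  t   CF        PV=CF/(1+0.04275)^t    t·PV
  1       162.50       155.8379       155.8379
  2       162.50       149.4490       298.8980
  3       162.50       143.3220       429.9659
  4     5,162.50     4,366.5584    17,466.2335
  Σ                  4,815.1673    18,350.9353
P = 4,815.1673; Macaulay duration = 18,350.9353 / 4,815.1673 = 3.81107 half-year periods = 1.90553 years.
Modified duration = D_Mac / (1 + y) = 1.90553 / 1.04275 = 1.82741 years.

1.827 years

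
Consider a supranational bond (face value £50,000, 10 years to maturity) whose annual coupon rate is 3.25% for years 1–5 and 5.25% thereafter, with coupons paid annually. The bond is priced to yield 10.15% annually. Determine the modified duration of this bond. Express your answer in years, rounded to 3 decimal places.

7.408 years

Periodic yield y = 0.1015. First find Macaulay duration:
  t   CF        PV=CF/(1+0.1015)^t    t·PV
  1     1,625.00     1,475.2610     1,475.2610
  2     1,625.00     1,339.3200     2,678.6401
  3     1,625.00     1,215.9056     3,647.7168
  4     1,625.00     1,103.8635     4,415.4539
  5     1,625.00     1,002.1457     5,010.7284
  6     2,625.00     1,469.6784     8,818.0701
  7     2,625.00     1,334.2518     9,339.7626
  8     2,625.00     1,211.3044     9,690.4352
  9     2,625.00     1,099.6862     9,897.1762
  10   52,625.00    20,014.6082   200,146.0825
  Σ                 31,266.0248   255,119.3268
P = 31,266.0248; Macaulay duration = 255,119.3268 / 31,266.0248 = 8.15963 years.
Modified duration = D_Mac / (1 + y) = 8.15963 / 1.1015 = 7.40775 years.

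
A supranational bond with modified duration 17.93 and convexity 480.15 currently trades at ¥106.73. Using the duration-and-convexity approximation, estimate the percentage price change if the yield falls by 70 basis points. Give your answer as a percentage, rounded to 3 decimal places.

Duration effect: -D_mod·Δy = -17.93 × (-0.007) = +0.125510
Convexity effect: ½·C·(Δy)² = 0.5 × 480.15 × (-0.007)² = +0.011763675
ΔP/P ≈ +0.125510 + 0.011763675 = +0.137273675
= +13.7273675%.

+13.727%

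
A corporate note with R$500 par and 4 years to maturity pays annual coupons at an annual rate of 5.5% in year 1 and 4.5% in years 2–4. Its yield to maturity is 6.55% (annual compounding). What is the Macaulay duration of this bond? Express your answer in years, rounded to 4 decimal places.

3.7111 years

Periodic yield y = 0.0655. Discount each cash flow and weight by its year:
  t   CF        PV=CF/(1+0.0655)^t    t·PV
  1        27.50        25.8095        25.8095
  2        22.50        19.8187        39.6374
  3        22.50        18.6004        55.8012
  4       522.50       405.3895     1,621.5579
  Σ                    469.6181     1,742.8060
Price P = Σ PV = 469.6181.
Macaulay duration = Σ(t·PV) / P = 1,742.8060 / 469.6181 = 3.71111 years.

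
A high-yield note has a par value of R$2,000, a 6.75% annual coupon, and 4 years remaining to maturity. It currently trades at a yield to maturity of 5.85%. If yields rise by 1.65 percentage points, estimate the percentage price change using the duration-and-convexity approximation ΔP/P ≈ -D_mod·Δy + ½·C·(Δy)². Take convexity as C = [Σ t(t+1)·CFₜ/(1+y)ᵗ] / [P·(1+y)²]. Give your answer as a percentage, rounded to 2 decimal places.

With y = 0.0585:
  t   CF        PV=CF/(1+0.0585)^t    t·PV        t(t+1)·PV
  1       135.00       127.5390       127.5390         255.0779
  2       135.00       120.4903       240.9806         722.9417
  3       135.00       113.8312       341.4935       1,365.9740
  4     2,135.00     1,700.7263     6,802.9052      34,014.5262
  Σ                  2,062.5867     7,512.9183      36,358.5198
P = 2,062.5867; D_Mac = 3.64247 yrs; D_mod = 3.44117 yrs; C = 15.73303.
Duration effect: -3.44117 × (+0.0165) = -0.056779
Convexity effect: 0.5 × 15.73303 × (0.0165)² = +0.0021417
ΔP/P ≈ -0.056779 + 0.0021417 = -0.054638 = -5.4638%.

-5.46%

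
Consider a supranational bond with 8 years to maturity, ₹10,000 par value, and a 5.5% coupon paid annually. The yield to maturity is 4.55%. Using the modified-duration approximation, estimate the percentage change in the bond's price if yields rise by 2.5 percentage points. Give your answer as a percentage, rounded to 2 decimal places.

Periodic yield y = 0.0455. Modified duration first:
  t   CF        PV=CF/(1+0.0455)^t    t·PV
  1       550.00       526.0641       526.0641
  2       550.00       503.1699     1,006.3397
  3       550.00       481.2720     1,443.8159
  4       550.00       460.3271     1,841.3084
  5       550.00       440.2937     2,201.4687
  6       550.00       421.1322     2,526.7933
  7       550.00       402.8046     2,819.6323
  8    10,550.00     7,390.2676    59,122.1405
  Σ                 10,625.3311    71,487.5629
P = 10,625.3311; D_Mac = 6.72803 yrs; D_mod = 6.72803/(1+0.0455) = 6.43523 yrs.
ΔP/P ≈ -D_mod · Δy = -6.43523 × (+0.025) = -0.160881 = -16.0881%.

-16.09%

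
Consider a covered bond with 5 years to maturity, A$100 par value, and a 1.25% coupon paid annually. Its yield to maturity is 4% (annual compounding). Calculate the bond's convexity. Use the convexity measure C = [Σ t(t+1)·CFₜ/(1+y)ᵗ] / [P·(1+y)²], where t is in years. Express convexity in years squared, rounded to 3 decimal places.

With y = 0.04:
  t   CF        PV=CF/(1+0.04)^t    t·PV        t(t+1)·PV
  1         1.25         1.2019         1.2019           2.4038
  2         1.25         1.1557         2.3114           6.9342
  3         1.25         1.1112         3.3337          13.3349
  4         1.25         1.0685         4.2740          21.3701
  5       101.25        83.2201       416.1006       2,496.6036
  Σ                     87.7575       427.2217       2,540.6467
P = 87.7575.
Convexity = Σ t(t+1)·PV / [P·(1+y)²] = 2,540.6467 / (87.7575 × 1.081600) = 26.76661.

26.767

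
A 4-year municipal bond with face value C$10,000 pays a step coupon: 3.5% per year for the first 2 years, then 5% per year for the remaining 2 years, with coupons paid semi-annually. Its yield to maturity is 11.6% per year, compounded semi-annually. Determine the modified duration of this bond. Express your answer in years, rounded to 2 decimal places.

3.50 years

Periodic yield y = 0.058. First find Macaulay duration:
  t   CF        PV=CF/(1+0.058)^t    t·PV
  1       175.00       165.4064       165.4064
  2       175.00       156.3388       312.6776
  3       175.00       147.7682       443.3047
  4       175.00       139.6675       558.6700
  5       250.00       188.5870       942.9348
  6       250.00       178.2485     1,069.4913
  7       250.00       168.4769     1,179.3382
  8    10,250.00     6,528.8776    52,231.0204
  Σ                  7,673.3709    56,902.8435
P = 7,673.3709; Macaulay duration = 56,902.8435 / 7,673.3709 = 7.41563 half-year periods = 3.70781 years.
Modified duration = D_Mac / (1 + y) = 3.70781 / 1.058 = 3.50455 years.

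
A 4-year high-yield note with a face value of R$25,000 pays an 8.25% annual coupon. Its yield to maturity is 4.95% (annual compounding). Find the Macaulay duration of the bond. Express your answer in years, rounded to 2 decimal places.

3.59 years

Periodic yield y = 0.0495. Discount each cash flow and weight by its year:
  t   CF        PV=CF/(1+0.0495)^t    t·PV
  1     2,062.50     1,965.2215     1,965.2215
  2     2,062.50     1,872.5312     3,745.0625
  3     2,062.50     1,784.2127     5,352.6381
  4    27,062.50    22,306.8446    89,227.3784
  Σ                 27,928.8101   100,290.3006
Price P = Σ PV = 27,928.8101.
Macaulay duration = Σ(t·PV) / P = 100,290.3006 / 27,928.8101 = 3.59093 years.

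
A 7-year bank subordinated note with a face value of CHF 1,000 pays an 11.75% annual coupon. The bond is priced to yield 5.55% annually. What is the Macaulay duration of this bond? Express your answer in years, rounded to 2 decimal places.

5.41 years

Periodic yield y = 0.0555. Discount each cash flow and weight by its year:
  t   CF        PV=CF/(1+0.0555)^t    t·PV
  1       117.50       111.3216       111.3216
  2       117.50       105.4682       210.9363
  3       117.50        99.9225       299.7674
  4       117.50        94.6684       378.6735
  5       117.50        89.6905       448.4527
  6       117.50        84.9745       509.8468
  7     1,117.50       765.6669     5,359.6682
  Σ                  1,351.7126     7,318.6667
Price P = Σ PV = 1,351.7126.
Macaulay duration = Σ(t·PV) / P = 7,318.6667 / 1,351.7126 = 5.41437 years.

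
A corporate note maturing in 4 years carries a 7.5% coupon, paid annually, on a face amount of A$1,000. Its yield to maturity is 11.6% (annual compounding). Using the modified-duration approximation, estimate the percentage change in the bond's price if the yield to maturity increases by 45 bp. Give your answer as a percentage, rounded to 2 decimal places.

-1.44%

Periodic yield y = 0.116. Modified duration first:
  t   CF        PV=CF/(1+0.116)^t    t·PV
  1        75.00        67.2043        67.2043
  2        75.00        60.2189       120.4378
  3        75.00        53.9596       161.8788
  4     1,075.00       693.0294     2,772.1178
  Σ                    874.4122     3,121.6387
P = 874.4122; D_Mac = 3.56999 yrs; D_mod = 3.56999/(1+0.116) = 3.19891 yrs.
ΔP/P ≈ -D_mod · Δy = -3.19891 × (+0.0045) = -0.014395 = -1.4395%.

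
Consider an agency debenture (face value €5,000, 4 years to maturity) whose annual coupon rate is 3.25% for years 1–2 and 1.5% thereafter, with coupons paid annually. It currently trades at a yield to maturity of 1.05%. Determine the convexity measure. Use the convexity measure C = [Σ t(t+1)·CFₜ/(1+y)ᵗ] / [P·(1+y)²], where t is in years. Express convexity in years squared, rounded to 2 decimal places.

With y = 0.0105:
  t   CF        PV=CF/(1+0.0105)^t    t·PV        t(t+1)·PV
  1       162.50       160.8115       160.8115         321.6230
  2       162.50       159.1405       318.2810         954.8430
  3        75.00        72.6863       218.0588         872.2351
  4     5,075.00     4,867.3298    19,469.3192      97,346.5962
  Σ                  5,259.9681    20,166.4705      99,495.2973
P = 5,259.9681.
Convexity = Σ t(t+1)·PV / [P·(1+y)²] = 99,495.2973 / (5,259.9681 × 1.021110) = 18.52451.

18.52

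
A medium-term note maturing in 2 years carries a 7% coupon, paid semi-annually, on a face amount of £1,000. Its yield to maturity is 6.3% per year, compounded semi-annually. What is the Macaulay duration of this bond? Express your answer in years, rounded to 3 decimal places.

Periodic yield y = 0.0315. Discount each cash flow and weight by its period:
  t   CF        PV=CF/(1+0.0315)^t    t·PV
  1        35.00        33.9312        33.9312
  2        35.00        32.8950        65.7900
  3        35.00        31.8904        95.6713
  4     1,035.00       914.2467     3,656.9870
  Σ                  1,012.9633     3,852.3794
Price P = Σ PV = 1,012.9633.
Macaulay duration = Σ(t·PV) / P = 3,852.3794 / 1,012.9633 = 3.80308 half-year periods.
In years: 3.80308 / 2 = 1.90154 years.

1.902 years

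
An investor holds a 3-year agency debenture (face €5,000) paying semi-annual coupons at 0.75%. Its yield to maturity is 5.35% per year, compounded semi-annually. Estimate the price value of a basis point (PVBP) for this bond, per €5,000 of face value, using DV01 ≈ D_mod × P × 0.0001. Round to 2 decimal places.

Periodic yield y = 0.02675.
  t   CF        PV=CF/(1+0.02675)^t    t·PV
  1        18.75        18.2615        18.2615
  2        18.75        17.7857        35.5715
  3        18.75        17.3224        51.9671
  4        18.75        16.8711        67.4842
  5        18.75        16.4315        82.1576
  6     5,018.75     4,283.5841    25,701.5043
  Σ                  4,370.2562    25,956.9463
P = 4,370.2562; D_Mac = 5.93946 half-year periods = 2.96973 yrs; D_mod = 2.89236 yrs.
DV01 ≈ 2.89236 × 4,370.2562 × 0.0001 = 1.264034.

€1.26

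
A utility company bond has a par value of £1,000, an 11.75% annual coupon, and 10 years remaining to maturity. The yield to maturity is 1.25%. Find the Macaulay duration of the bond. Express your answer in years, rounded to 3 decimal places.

7.449 years

Periodic yield y = 0.0125. Discount each cash flow and weight by its year:
  t   CF        PV=CF/(1+0.0125)^t    t·PV
  1       117.50       116.0494       116.0494
  2       117.50       114.6167       229.2333
  3       117.50       113.2017       339.6050
  4       117.50       111.8041       447.2164
  5       117.50       110.4238       552.1190
  6       117.50       109.0605       654.3633
  7       117.50       107.7141       753.9988
  8       117.50       106.3843       851.0745
  9       117.50       105.0709       945.6384
  10    1,117.50       986.9547     9,869.5468
  Σ                  1,981.2802    14,758.8450
Price P = Σ PV = 1,981.2802.
Macaulay duration = Σ(t·PV) / P = 14,758.8450 / 1,981.2802 = 7.44915 years.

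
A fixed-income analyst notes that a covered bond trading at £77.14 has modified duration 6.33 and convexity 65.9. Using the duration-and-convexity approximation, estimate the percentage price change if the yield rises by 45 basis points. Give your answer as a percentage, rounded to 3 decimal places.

-2.782%

Duration effect: -D_mod·Δy = -6.33 × (+0.0045) = -0.028485
Convexity effect: ½·C·(Δy)² = 0.5 × 65.9 × (0.0045)² = +0.0006672375
ΔP/P ≈ -0.028485 + 0.0006672375 = -0.0278177625
= -2.78177625%.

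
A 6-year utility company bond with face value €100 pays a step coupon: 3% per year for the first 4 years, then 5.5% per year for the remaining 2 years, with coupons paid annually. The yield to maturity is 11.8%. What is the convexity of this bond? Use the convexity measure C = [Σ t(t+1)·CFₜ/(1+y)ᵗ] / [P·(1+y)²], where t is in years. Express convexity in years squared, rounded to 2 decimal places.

With y = 0.118:
  t   CF        PV=CF/(1+0.118)^t    t·PV        t(t+1)·PV
  1         3.00         2.6834         2.6834           5.3667
  2         3.00         2.4001         4.8003          14.4009
  3         3.00         2.1468         6.4405          25.7619
  4         3.00         1.9202         7.6809          38.4047
  5         5.50         3.1489        15.7443          94.4659
  6       105.50        54.0259       324.1551       2,269.0859
  Σ                     66.3253       361.5045       2,447.4858
P = 66.3253.
Convexity = Σ t(t+1)·PV / [P·(1+y)²] = 2,447.4858 / (66.3253 × 1.249924) = 29.52280.

29.52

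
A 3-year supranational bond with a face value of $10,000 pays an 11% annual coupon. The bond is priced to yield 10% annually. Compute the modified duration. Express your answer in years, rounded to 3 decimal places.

Periodic yield y = 0.1. First find Macaulay duration:
  t   CF        PV=CF/(1+0.1)^t    t·PV
  1     1,100.00     1,000.0000     1,000.0000
  2     1,100.00       909.0909     1,818.1818
  3    11,100.00     8,339.5943    25,018.7829
  Σ                 10,248.6852    27,836.9647
P = 10,248.6852; Macaulay duration = 27,836.9647 / 10,248.6852 = 2.71615 years.
Modified duration = D_Mac / (1 + y) = 2.71615 / 1.1 = 2.46923 years.

2.469 years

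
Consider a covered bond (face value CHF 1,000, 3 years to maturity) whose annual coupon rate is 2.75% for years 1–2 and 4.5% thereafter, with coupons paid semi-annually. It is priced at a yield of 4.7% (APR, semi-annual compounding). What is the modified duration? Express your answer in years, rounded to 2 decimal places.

Periodic yield y = 0.0235. First find Macaulay duration:
  t   CF        PV=CF/(1+0.0235)^t    t·PV
  1        13.75        13.4343        13.4343
  2        13.75        13.1258        26.2517
  3        13.75        12.8245        38.4734
  4        13.75        12.5300        50.1200
  5        22.50        20.0329       100.1644
  6     1,022.50       889.4801     5,336.8806
  Σ                    961.4276     5,565.3243
P = 961.4276; Macaulay duration = 5,565.3243 / 961.4276 = 5.78860 half-year periods = 2.89430 years.
Modified duration = D_Mac / (1 + y) = 2.89430 / 1.0235 = 2.82785 years.

2.83 years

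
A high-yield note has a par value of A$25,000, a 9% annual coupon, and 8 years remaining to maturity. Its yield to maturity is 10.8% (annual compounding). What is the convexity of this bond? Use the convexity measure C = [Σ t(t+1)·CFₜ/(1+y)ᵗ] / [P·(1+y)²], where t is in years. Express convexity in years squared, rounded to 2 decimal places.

With y = 0.108:
  t   CF        PV=CF/(1+0.108)^t    t·PV        t(t+1)·PV
  1     2,250.00     2,030.6859     2,030.6859       4,061.3718
  2     2,250.00     1,832.7490     3,665.4981      10,996.4942
  3     2,250.00     1,654.1056     4,962.3169      19,849.2674
  4     2,250.00     1,492.8751     5,971.5004      29,857.5021
  5     2,250.00     1,347.3602     6,736.8010      40,420.8062
  6     2,250.00     1,216.0291     7,296.1744      51,073.2208
  7     2,250.00     1,097.4992     7,682.4941      61,459.9528
  8    27,250.00    11,996.3305    95,970.6443     863,735.7987
  Σ                 22,667.6346   134,316.1151   1,081,454.4140
P = 22,667.6346.
Convexity = Σ t(t+1)·PV / [P·(1+y)²] = 1,081,454.4140 / (22,667.6346 × 1.227664) = 38.86176.

38.86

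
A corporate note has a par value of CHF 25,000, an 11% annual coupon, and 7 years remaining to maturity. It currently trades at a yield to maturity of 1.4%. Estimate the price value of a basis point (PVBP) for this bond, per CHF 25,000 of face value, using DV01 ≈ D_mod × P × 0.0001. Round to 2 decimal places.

Periodic yield y = 0.014.
  t   CF        PV=CF/(1+0.014)^t    t·PV
  1     2,750.00     2,712.0316     2,712.0316
  2     2,750.00     2,674.5873     5,349.1747
  3     2,750.00     2,637.6601     7,912.9803
  4     2,750.00     2,601.2427    10,404.9708
  5     2,750.00     2,565.3281    12,826.6405
  6     2,750.00     2,529.9094    15,179.4562
  7    27,750.00    25,176.6129   176,236.2903
  Σ                 40,897.3721   230,621.5443
P = 40,897.3721; D_Mac = 5.63903 yrs; D_mod = 5.56117 yrs.
DV01 ≈ 5.56117 × 40,897.3721 × 0.0001 = 22.743742.

CHF 22.74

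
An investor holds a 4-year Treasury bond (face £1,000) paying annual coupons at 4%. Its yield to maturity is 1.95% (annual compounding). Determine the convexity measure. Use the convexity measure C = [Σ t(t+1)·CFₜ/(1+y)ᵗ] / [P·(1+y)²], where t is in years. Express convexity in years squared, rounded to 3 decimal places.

17.862

With y = 0.0195:
  t   CF        PV=CF/(1+0.0195)^t    t·PV        t(t+1)·PV
  1        40.00        39.2349        39.2349          78.4698
  2        40.00        38.4845        76.9689         230.9068
  3        40.00        37.7484       113.2451         452.9805
  4     1,040.00       962.6855     3,850.7419      19,253.7095
  Σ                  1,078.1532     4,080.1909      20,016.0667
P = 1,078.1532.
Convexity = Σ t(t+1)·PV / [P·(1+y)²] = 20,016.0667 / (1,078.1532 × 1.039380) = 17.86174.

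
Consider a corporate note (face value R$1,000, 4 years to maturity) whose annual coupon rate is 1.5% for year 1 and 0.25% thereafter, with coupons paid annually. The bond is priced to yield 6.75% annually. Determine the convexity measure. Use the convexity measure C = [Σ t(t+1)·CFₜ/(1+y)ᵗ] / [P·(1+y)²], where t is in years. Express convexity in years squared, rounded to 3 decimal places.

17.217

With y = 0.0675:
  t   CF        PV=CF/(1+0.0675)^t    t·PV        t(t+1)·PV
  1        15.00        14.0515        14.0515          28.1030
  2         2.50         2.1938         4.3877          13.1630
  3         2.50         2.0551         6.1653          24.6614
  4     1,002.50       771.9921     3,087.9683      15,439.8417
  Σ                    790.2926     3,112.5729      15,505.7691
P = 790.2926.
Convexity = Σ t(t+1)·PV / [P·(1+y)²] = 15,505.7691 / (790.2926 × 1.139556) = 17.21748.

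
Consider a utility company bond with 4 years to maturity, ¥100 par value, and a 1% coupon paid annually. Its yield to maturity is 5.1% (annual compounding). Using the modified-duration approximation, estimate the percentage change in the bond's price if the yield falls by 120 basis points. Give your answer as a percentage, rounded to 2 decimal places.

Periodic yield y = 0.051. Modified duration first:
  t   CF        PV=CF/(1+0.051)^t    t·PV
  1         1.00         0.9515         0.9515
  2         1.00         0.9053         1.8106
  3         1.00         0.8614         2.5841
  4       101.00        82.7772       331.1086
  Σ                     85.4953       336.4548
P = 85.4953; D_Mac = 3.93536 yrs; D_mod = 3.93536/(1+0.051) = 3.74440 yrs.
ΔP/P ≈ -D_mod · Δy = -3.74440 × (-0.012) = +0.044933 = +4.4933%.

+4.49%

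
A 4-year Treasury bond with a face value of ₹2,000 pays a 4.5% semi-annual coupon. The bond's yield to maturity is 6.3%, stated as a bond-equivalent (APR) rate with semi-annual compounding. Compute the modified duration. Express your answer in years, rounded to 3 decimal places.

Periodic yield y = 0.0315. First find Macaulay duration:
  t   CF        PV=CF/(1+0.0315)^t    t·PV
  1        45.00        43.6258        43.6258
  2        45.00        42.2935        84.5871
  3        45.00        41.0020       123.0059
  4        45.00        39.7499       158.9994
  5        45.00        38.5360       192.6799
  6        45.00        37.3592       224.1550
  7        45.00        36.2183       253.5280
  8     2,045.00     1,595.6567    12,765.2534
  Σ                  1,874.4413    13,845.8345
P = 1,874.4413; Macaulay duration = 13,845.8345 / 1,874.4413 = 7.38665 half-year periods = 3.69332 years.
Modified duration = D_Mac / (1 + y) = 3.69332 / 1.0315 = 3.58054 years.

3.581 years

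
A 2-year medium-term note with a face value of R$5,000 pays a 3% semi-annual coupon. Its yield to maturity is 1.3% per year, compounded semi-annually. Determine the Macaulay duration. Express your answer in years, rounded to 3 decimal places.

Periodic yield y = 0.0065. Discount each cash flow and weight by its period:
  t   CF        PV=CF/(1+0.0065)^t    t·PV
  1        75.00        74.5156        74.5156
  2        75.00        74.0344       148.0688
  3        75.00        73.5563       220.6689
  4     5,075.00     4,945.1666    19,780.6665
  Σ                  5,167.2730    20,223.9199
Price P = Σ PV = 5,167.2730.
Macaulay duration = Σ(t·PV) / P = 20,223.9199 / 5,167.2730 = 3.91385 half-year periods.
In years: 3.91385 / 2 = 1.95692 years.

1.957 years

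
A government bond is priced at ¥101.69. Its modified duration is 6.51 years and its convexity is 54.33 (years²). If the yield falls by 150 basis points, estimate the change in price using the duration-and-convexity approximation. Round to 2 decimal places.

+¥10.55

Duration effect: -D_mod·Δy = -6.51 × (-0.015) = +0.097650
Convexity effect: ½·C·(Δy)² = 0.5 × 54.33 × (-0.015)² = +0.006112125
ΔP/P ≈ +0.097650 + 0.006112125 = +0.103762125
ΔP ≈ 101.69 × (+0.103762125) = +10.55157049125.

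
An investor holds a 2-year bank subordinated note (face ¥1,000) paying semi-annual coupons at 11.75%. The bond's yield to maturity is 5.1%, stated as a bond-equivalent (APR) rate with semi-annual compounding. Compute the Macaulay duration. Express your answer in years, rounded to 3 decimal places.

1.850 years

Periodic yield y = 0.0255. Discount each cash flow and weight by its period:
  t   CF        PV=CF/(1+0.0255)^t    t·PV
  1        58.75        57.2891        57.2891
  2        58.75        55.8646       111.7292
  3        58.75        54.4755       163.4264
  4     1,058.75       957.3060     3,829.2239
  Σ                  1,124.9351     4,161.6685
Price P = Σ PV = 1,124.9351.
Macaulay duration = Σ(t·PV) / P = 4,161.6685 / 1,124.9351 = 3.69947 half-year periods.
In years: 3.69947 / 2 = 1.84974 years.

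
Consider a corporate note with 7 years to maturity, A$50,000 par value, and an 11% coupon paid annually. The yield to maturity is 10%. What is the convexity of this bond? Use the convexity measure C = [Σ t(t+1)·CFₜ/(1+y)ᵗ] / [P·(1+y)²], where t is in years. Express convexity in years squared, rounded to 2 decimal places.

31.36

With y = 0.1:
  t   CF        PV=CF/(1+0.1)^t    t·PV        t(t+1)·PV
  1     5,500.00     5,000.0000     5,000.0000      10,000.0000
  2     5,500.00     4,545.4545     9,090.9091      27,272.7273
  3     5,500.00     4,132.2314    12,396.6942      49,586.7769
  4     5,500.00     3,756.5740    15,026.2960      75,131.4801
  5     5,500.00     3,415.0673    17,075.3364     102,452.0183
  6     5,500.00     3,104.6066    18,627.6397     130,393.4778
  7    55,500.00    28,480.2756   199,361.9289   1,594,895.4315
  Σ                 52,434.2094   276,578.8043   1,989,731.9118
P = 52,434.2094.
Convexity = Σ t(t+1)·PV / [P·(1+y)²] = 1,989,731.9118 / (52,434.2094 × 1.210000) = 31.36133.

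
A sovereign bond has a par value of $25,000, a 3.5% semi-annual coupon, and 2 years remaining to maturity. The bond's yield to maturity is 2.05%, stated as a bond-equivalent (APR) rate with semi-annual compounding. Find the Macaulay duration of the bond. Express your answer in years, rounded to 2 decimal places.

Periodic yield y = 0.01025. Discount each cash flow and weight by its period:
  t   CF        PV=CF/(1+0.01025)^t    t·PV
  1       437.50       433.0611       433.0611
  2       437.50       428.6673       857.3346
  3       437.50       424.3180     1,272.9541
  4    25,437.50    24,420.7496    97,682.9983
  Σ                 25,706.7960   100,246.3481
Price P = Σ PV = 25,706.7960.
Macaulay duration = Σ(t·PV) / P = 100,246.3481 / 25,706.7960 = 3.89960 half-year periods.
In years: 3.89960 / 2 = 1.94980 years.

1.95 years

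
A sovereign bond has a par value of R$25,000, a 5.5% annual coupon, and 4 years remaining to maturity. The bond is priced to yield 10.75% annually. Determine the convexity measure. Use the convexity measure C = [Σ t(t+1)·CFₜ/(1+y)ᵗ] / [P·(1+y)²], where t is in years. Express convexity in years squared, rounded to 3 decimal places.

14.506

With y = 0.1075:
  t   CF        PV=CF/(1+0.1075)^t    t·PV        t(t+1)·PV
  1     1,375.00     1,241.5350     1,241.5350       2,483.0700
  2     1,375.00     1,121.0248     2,242.0496       6,726.1489
  3     1,375.00     1,012.2120     3,036.6361      12,146.5443
  4    26,375.00    17,531.4375    70,125.7502     350,628.7508
  Σ                 20,906.2094    76,645.9709     371,984.5140
P = 20,906.2094.
Convexity = Σ t(t+1)·PV / [P·(1+y)²] = 371,984.5140 / (20,906.2094 × 1.226556) = 14.50648.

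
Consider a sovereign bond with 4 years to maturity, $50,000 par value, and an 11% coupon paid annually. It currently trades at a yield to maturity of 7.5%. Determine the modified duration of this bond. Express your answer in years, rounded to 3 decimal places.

3.233 years

Periodic yield y = 0.075. First find Macaulay duration:
  t   CF        PV=CF/(1+0.075)^t    t·PV
  1     5,500.00     5,116.2791     5,116.2791
  2     5,500.00     4,759.3294     9,518.6587
  3     5,500.00     4,427.2831    13,281.8494
  4    55,500.00    41,558.4294   166,233.7176
  Σ                 55,861.3210   194,150.5048
P = 55,861.3210; Macaulay duration = 194,150.5048 / 55,861.3210 = 3.47558 years.
Modified duration = D_Mac / (1 + y) = 3.47558 / 1.075 = 3.23310 years.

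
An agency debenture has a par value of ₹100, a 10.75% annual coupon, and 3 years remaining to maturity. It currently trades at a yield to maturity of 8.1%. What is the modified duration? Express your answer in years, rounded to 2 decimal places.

Periodic yield y = 0.081. First find Macaulay duration:
  t   CF        PV=CF/(1+0.081)^t    t·PV
  1        10.75         9.9445         9.9445
  2        10.75         9.1993        18.3987
  3       110.75        87.6732       263.0195
  Σ                    106.8170       291.3627
P = 106.8170; Macaulay duration = 291.3627 / 106.8170 = 2.72768 years.
Modified duration = D_Mac / (1 + y) = 2.72768 / 1.081 = 2.52329 years.

2.52 years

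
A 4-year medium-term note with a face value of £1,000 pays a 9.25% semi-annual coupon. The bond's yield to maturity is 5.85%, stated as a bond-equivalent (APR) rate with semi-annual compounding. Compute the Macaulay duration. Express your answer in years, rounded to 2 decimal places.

3.47 years

Periodic yield y = 0.02925. Discount each cash flow and weight by its period:
  t   CF        PV=CF/(1+0.02925)^t    t·PV
  1        46.25        44.9356        44.9356
  2        46.25        43.6586        87.3172
  3        46.25        42.4179       127.2537
  4        46.25        41.2124       164.8497
  5        46.25        40.0412       200.2061
  6        46.25        38.9033       233.4198
  7        46.25        37.7977       264.5840
  8     1,046.25       830.7464     6,645.9712
  Σ                  1,119.7132     7,768.5374
Price P = Σ PV = 1,119.7132.
Macaulay duration = Σ(t·PV) / P = 7,768.5374 / 1,119.7132 = 6.93797 half-year periods.
In years: 6.93797 / 2 = 3.46899 years.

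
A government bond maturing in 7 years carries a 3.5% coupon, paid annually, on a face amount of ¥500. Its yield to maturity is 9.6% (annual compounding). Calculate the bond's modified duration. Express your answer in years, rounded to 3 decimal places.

Periodic yield y = 0.096. First find Macaulay duration:
  t   CF        PV=CF/(1+0.096)^t    t·PV
  1        17.50        15.9672        15.9672
  2        17.50        14.5686        29.1371
  3        17.50        13.2925        39.8775
  4        17.50        12.1282        48.5127
  5        17.50        11.0659        55.3293
  6        17.50        10.0966        60.5795
  7       517.50       272.4184     1,906.9290
  Σ                    349.5373     2,156.3323
P = 349.5373; Macaulay duration = 2,156.3323 / 349.5373 = 6.16911 years.
Modified duration = D_Mac / (1 + y) = 6.16911 / 1.096 = 5.62875 years.

5.629 years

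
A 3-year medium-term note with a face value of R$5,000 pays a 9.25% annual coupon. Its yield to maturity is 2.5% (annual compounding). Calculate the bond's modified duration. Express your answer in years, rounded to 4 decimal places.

Periodic yield y = 0.025. First find Macaulay duration:
  t   CF        PV=CF/(1+0.025)^t    t·PV
  1       462.50       451.2195       451.2195
  2       462.50       440.2142       880.4283
  3     5,462.50     5,072.4743    15,217.4228
  Σ                  5,963.9080    16,549.0707
P = 5,963.9080; Macaulay duration = 16,549.0707 / 5,963.9080 = 2.77487 years.
Modified duration = D_Mac / (1 + y) = 2.77487 / 1.025 = 2.70719 years.

2.7072 years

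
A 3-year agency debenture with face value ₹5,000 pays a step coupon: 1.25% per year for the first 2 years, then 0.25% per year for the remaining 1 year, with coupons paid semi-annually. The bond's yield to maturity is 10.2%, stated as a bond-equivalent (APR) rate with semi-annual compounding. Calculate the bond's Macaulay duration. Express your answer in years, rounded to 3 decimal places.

Periodic yield y = 0.051. Discount each cash flow and weight by its period:
  t   CF        PV=CF/(1+0.051)^t    t·PV
  1        31.25        29.7336        29.7336
  2        31.25        28.2908        56.5815
  3        31.25        26.9179        80.7538
  4        31.25        25.6117       102.4470
  5         6.25         4.8738        24.3689
  6     5,006.25     3,714.4647    22,286.7883
  Σ                  3,829.8925    22,580.6731
Price P = Σ PV = 3,829.8925.
Macaulay duration = Σ(t·PV) / P = 22,580.6731 / 3,829.8925 = 5.89590 half-year periods.
In years: 5.89590 / 2 = 2.94795 years.

2.948 years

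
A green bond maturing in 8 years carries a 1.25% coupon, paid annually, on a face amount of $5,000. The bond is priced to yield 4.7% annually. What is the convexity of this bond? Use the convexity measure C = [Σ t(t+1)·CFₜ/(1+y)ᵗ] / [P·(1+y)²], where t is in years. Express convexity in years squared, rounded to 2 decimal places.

With y = 0.047:
  t   CF        PV=CF/(1+0.047)^t    t·PV        t(t+1)·PV
  1        62.50        59.6944        59.6944         119.3887
  2        62.50        57.0147       114.0294         342.0881
  3        62.50        54.4553       163.3658         653.4633
  4        62.50        52.0108       208.0431       1,040.2154
  5        62.50        49.6760       248.3800       1,490.2800
  6        62.50        47.4460       284.6762       1,992.7335
  7        62.50        45.3162       317.2132       2,537.7058
  8     5,062.50     3,505.8359    28,046.6871     252,420.1841
  Σ                  3,871.4492    29,442.0892     260,596.0589
P = 3,871.4492.
Convexity = Σ t(t+1)·PV / [P·(1+y)²] = 260,596.0589 / (3,871.4492 × 1.096209) = 61.40460.

61.40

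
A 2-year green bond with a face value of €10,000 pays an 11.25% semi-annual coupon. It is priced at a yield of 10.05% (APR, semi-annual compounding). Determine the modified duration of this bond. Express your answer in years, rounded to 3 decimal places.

1.759 years

Periodic yield y = 0.05025. First find Macaulay duration:
  t   CF        PV=CF/(1+0.05025)^t    t·PV
  1       562.50       535.5868       535.5868
  2       562.50       509.9612     1,019.9224
  3       562.50       485.5617     1,456.6852
  4    10,562.50     8,681.5238    34,726.0953
  Σ                 10,212.6335    37,738.2897
P = 10,212.6335; Macaulay duration = 37,738.2897 / 10,212.6335 = 3.69526 half-year periods = 1.84763 years.
Modified duration = D_Mac / (1 + y) = 1.84763 / 1.05025 = 1.75923 years.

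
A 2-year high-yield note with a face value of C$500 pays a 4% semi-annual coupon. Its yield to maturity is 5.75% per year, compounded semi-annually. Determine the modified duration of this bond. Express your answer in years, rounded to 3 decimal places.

1.887 years

Periodic yield y = 0.02875. First find Macaulay duration:
  t   CF        PV=CF/(1+0.02875)^t    t·PV
  1        10.00         9.7205         9.7205
  2        10.00         9.4489        18.8978
  3        10.00         9.1848        27.5544
  4       510.00       455.3347     1,821.3389
  Σ                    483.6890     1,877.5117
P = 483.6890; Macaulay duration = 1,877.5117 / 483.6890 = 3.88165 half-year periods = 1.94083 years.
Modified duration = D_Mac / (1 + y) = 1.94083 / 1.02875 = 1.88659 years.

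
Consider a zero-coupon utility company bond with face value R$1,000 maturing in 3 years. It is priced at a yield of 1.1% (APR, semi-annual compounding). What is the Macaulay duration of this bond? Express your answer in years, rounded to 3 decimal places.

3.000 years

A zero-coupon bond has a single cash flow at maturity, so its Macaulay duration equals its maturity: 3 years.
(Equivalently: 6 semi-annual periods ÷ 2 = 3 years.)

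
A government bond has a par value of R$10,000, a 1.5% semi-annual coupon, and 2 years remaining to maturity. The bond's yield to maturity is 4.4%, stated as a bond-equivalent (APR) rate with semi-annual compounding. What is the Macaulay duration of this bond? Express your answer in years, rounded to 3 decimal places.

Periodic yield y = 0.022. Discount each cash flow and weight by its period:
  t   CF        PV=CF/(1+0.022)^t    t·PV
  1        75.00        73.3855        73.3855
  2        75.00        71.8058       143.6116
  3        75.00        70.2601       210.7802
  4    10,075.00     9,235.0972    36,940.3889
  Σ                  9,450.5486    37,368.1662
Price P = Σ PV = 9,450.5486.
Macaulay duration = Σ(t·PV) / P = 37,368.1662 / 9,450.5486 = 3.95407 half-year periods.
In years: 3.95407 / 2 = 1.97704 years.

1.977 years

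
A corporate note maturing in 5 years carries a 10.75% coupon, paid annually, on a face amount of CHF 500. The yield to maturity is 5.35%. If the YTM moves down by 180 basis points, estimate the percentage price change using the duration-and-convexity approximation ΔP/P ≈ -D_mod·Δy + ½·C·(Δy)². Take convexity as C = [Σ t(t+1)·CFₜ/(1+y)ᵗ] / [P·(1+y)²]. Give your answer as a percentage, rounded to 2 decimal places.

+7.54%

With y = 0.0535:
  t   CF        PV=CF/(1+0.0535)^t    t·PV        t(t+1)·PV
  1        53.75        51.0204        51.0204         102.0408
  2        53.75        48.4294        96.8589         290.5766
  3        53.75        45.9700       137.9101         551.6404
  4        53.75        43.6355       174.5421         872.7107
  5       553.75       426.7181     2,133.5904      12,801.5423
  Σ                    615.7735     2,593.9219      14,618.5108
P = 615.7735; D_Mac = 4.21246 yrs; D_mod = 3.99854 yrs; C = 21.39011.
Duration effect: -3.99854 × (-0.018) = +0.071974
Convexity effect: 0.5 × 21.39011 × (-0.018)² = +0.0034652
ΔP/P ≈ +0.071974 + 0.0034652 = +0.075439 = +7.5439%.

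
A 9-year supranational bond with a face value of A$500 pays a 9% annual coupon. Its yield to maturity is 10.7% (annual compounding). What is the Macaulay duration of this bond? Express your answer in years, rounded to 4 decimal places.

Periodic yield y = 0.107. Discount each cash flow and weight by its year:
  t   CF        PV=CF/(1+0.107)^t    t·PV
  1        45.00        40.6504        40.6504
  2        45.00        36.7212        73.4425
  3        45.00        33.1718        99.5155
  4        45.00        29.9655       119.8621
  5        45.00        27.0691       135.3457
  6        45.00        24.4527       146.7162
  7        45.00        22.0892       154.6241
  8        45.00        19.9541       159.6326
  9       545.00       218.3071     1,964.7641
  Σ                    452.3812     2,894.5533
Price P = Σ PV = 452.3812.
Macaulay duration = Σ(t·PV) / P = 2,894.5533 / 452.3812 = 6.39848 years.

6.3985 years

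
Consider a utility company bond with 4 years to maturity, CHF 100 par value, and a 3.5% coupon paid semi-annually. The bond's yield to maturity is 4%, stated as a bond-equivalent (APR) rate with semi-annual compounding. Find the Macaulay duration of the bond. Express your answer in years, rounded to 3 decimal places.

Periodic yield y = 0.02. Discount each cash flow and weight by its period:
  t   CF        PV=CF/(1+0.02)^t    t·PV
  1         1.75         1.7157         1.7157
  2         1.75         1.6820         3.3641
  3         1.75         1.6491         4.9472
  4         1.75         1.6167         6.4669
  5         1.75         1.5850         7.9251
  6         1.75         1.5539         9.3237
  7         1.75         1.5235        10.6644
  8       101.75        86.8426       694.7412
  Σ                     98.1686       739.1483
Price P = Σ PV = 98.1686.
Macaulay duration = Σ(t·PV) / P = 739.1483 / 98.1686 = 7.52937 half-year periods.
In years: 7.52937 / 2 = 3.76469 years.

3.765 years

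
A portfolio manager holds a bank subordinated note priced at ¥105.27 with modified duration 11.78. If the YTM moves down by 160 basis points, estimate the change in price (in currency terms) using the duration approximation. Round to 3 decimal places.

Duration approximation: ΔP/P ≈ -D_mod · Δy = -11.78 × (-0.016) = +0.188480.
ΔP ≈ 105.27 × (+0.188480) = +19.8412896.

+¥19.841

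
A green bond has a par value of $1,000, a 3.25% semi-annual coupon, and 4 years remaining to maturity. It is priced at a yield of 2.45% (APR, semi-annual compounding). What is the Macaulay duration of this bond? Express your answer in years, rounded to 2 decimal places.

Periodic yield y = 0.01225. Discount each cash flow and weight by its period:
  t   CF        PV=CF/(1+0.01225)^t    t·PV
  1        16.25        16.0533        16.0533
  2        16.25        15.8591        31.7181
  3        16.25        15.6672        47.0015
  4        16.25        15.4776        61.9102
  5        16.25        15.2902        76.4512
  6        16.25        15.1052        90.6312
  7        16.25        14.9224       104.4568
  8     1,016.25       921.9307     7,375.4456
  Σ                  1,030.3057     7,803.6680
Price P = Σ PV = 1,030.3057.
Macaulay duration = Σ(t·PV) / P = 7,803.6680 / 1,030.3057 = 7.57413 half-year periods.
In years: 7.57413 / 2 = 3.78706 years.

3.79 years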